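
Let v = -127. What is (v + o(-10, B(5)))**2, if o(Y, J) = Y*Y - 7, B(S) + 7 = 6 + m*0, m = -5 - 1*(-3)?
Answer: 1156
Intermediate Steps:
m = -2 (m = -5 + 3 = -2)
B(S) = -1 (B(S) = -7 + (6 - 2*0) = -7 + (6 + 0) = -7 + 6 = -1)
o(Y, J) = -7 + Y**2 (o(Y, J) = Y**2 - 7 = -7 + Y**2)
(v + o(-10, B(5)))**2 = (-127 + (-7 + (-10)**2))**2 = (-127 + (-7 + 100))**2 = (-127 + 93)**2 = (-34)**2 = 1156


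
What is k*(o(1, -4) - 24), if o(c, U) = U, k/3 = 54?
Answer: -4536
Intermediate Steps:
k = 162 (k = 3*54 = 162)
k*(o(1, -4) - 24) = 162*(-4 - 24) = 162*(-28) = -4536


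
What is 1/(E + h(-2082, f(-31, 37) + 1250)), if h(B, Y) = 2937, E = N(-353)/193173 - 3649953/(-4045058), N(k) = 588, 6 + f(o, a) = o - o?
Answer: 260465329678/765222490219277 ≈ 0.00034038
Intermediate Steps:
f(o, a) = -6 (f(o, a) = -6 + (o - o) = -6 + 0 = -6)
E = 235816954991/260465329678 (E = 588/193173 - 3649953/(-4045058) = 588*(1/193173) - 3649953*(-1/4045058) = 196/64391 + 3649953/4045058 = 235816954991/260465329678 ≈ 0.90537)
1/(E + h(-2082, f(-31, 37) + 1250)) = 1/(235816954991/260465329678 + 2937) = 1/(765222490219277/260465329678) = 260465329678/765222490219277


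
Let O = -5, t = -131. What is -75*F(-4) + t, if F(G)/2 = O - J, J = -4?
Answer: 19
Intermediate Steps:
F(G) = -2 (F(G) = 2*(-5 - 1*(-4)) = 2*(-5 + 4) = 2*(-1) = -2)
-75*F(-4) + t = -75*(-2) - 131 = 150 - 131 = 19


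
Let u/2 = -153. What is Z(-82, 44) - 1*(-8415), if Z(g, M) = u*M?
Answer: -5049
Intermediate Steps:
u = -306 (u = 2*(-153) = -306)
Z(g, M) = -306*M
Z(-82, 44) - 1*(-8415) = -306*44 - 1*(-8415) = -13464 + 8415 = -5049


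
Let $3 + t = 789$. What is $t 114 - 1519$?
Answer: $88085$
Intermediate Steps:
$t = 786$ ($t = -3 + 789 = 786$)
$t 114 - 1519 = 786 \cdot 114 - 1519 = 89604 - 1519 = 88085$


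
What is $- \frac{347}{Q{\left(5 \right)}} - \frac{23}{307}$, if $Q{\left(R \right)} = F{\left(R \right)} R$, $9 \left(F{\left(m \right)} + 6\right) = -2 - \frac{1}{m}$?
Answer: $\frac{952298}{86267} \approx 11.039$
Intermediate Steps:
$F{\left(m \right)} = - \frac{56}{9} - \frac{1}{9 m}$ ($F{\left(m \right)} = -6 + \frac{-2 - \frac{1}{m}}{9} = -6 - \left(\frac{2}{9} + \frac{1}{9 m}\right) = - \frac{56}{9} - \frac{1}{9 m}$)
$Q{\left(R \right)} = - \frac{1}{9} - \frac{56 R}{9}$ ($Q{\left(R \right)} = \frac{-1 - 56 R}{9 R} R = - \frac{1}{9} - \frac{56 R}{9}$)
$- \frac{347}{Q{\left(5 \right)}} - \frac{23}{307} = - \frac{347}{- \frac{1}{9} - \frac{280}{9}} - \frac{23}{307} = - \frac{347}{- \frac{281}{9}} - \frac{23}{307} = \left(-347\right) \left(- \frac{9}{281}\right) - \frac{23}{307} = \frac{3123}{281} - \frac{23}{307} = \frac{952298}{86267}$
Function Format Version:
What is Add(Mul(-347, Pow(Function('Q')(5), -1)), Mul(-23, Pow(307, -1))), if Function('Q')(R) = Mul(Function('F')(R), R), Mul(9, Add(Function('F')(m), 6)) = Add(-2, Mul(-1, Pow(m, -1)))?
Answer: Rational(952298, 86267) ≈ 11.039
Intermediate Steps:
Function('F')(m) = Add(Rational(-56, 9), Mul(Rational(-1, 9), Pow(m, -1))) (Function('F')(m) = Add(-6, Mul(Rational(1, 9), Add(-2, Mul(-1, Pow(m, -1))))) = Add(-6, Add(Rational(-2, 9), Mul(Rational(-1, 9), Pow(m, -1)))) = Add(Rational(-56, 9), Mul(Rational(-1, 9), Pow(m, -1))))
Function('Q')(R) = Add(Rational(-1, 9), Mul(Rational(-56, 9), R)) (Function('Q')(R) = Mul(Mul(Rational(1, 9), Pow(R, -1), Add(-1, Mul(-56, R))), R) = Add(Rational(-1, 9), Mul(Rational(-56, 9), R)))
Add(Mul(-347, Pow(Function('Q')(5), -1)), Mul(-23, Pow(307, -1))) = Add(Mul(-347, Pow(Add(Rational(-1, 9), Mul(Rational(-56, 9), 5)), -1)), Mul(-23, Pow(307, -1))) = Add(Mul(-347, Pow(Add(Rational(-1, 9), Rational(-280, 9)), -1)), Mul(-23, Rational(1, 307))) = Add(Mul(-347, Pow(Rational(-281, 9), -1)), Rational(-23, 307)) = Add(Mul(-347, Rational(-9, 281)), Rational(-23, 307)) = Add(Rational(3123, 281), Rational(-23, 307)) = Rational(952298, 86267)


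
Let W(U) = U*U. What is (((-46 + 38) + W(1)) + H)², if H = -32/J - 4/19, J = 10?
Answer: 978121/9025 ≈ 108.38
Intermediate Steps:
W(U) = U²
H = -324/95 (H = -32/10 - 4/19 = -32*⅒ - 4*1/19 = -16/5 - 4/19 = -324/95 ≈ -3.4105)
(((-46 + 38) + W(1)) + H)² = (((-46 + 38) + 1²) - 324/95)² = ((-8 + 1) - 324/95)² = (-7 - 324/95)² = (-989/95)² = 978121/9025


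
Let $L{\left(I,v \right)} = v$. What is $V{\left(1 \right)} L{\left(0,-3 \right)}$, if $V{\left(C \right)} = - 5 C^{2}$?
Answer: $15$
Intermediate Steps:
$V{\left(1 \right)} L{\left(0,-3 \right)} = - 5 \cdot 1^{2} \left(-3\right) = \left(-5\right) 1 \left(-3\right) = \left(-5\right) \left(-3\right) = 15$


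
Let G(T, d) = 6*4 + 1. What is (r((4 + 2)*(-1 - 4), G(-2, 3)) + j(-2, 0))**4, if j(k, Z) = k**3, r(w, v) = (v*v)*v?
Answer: 59482668180894721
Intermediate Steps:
G(T, d) = 25 (G(T, d) = 24 + 1 = 25)
r(w, v) = v**3 (r(w, v) = v**2*v = v**3)
(r((4 + 2)*(-1 - 4), G(-2, 3)) + j(-2, 0))**4 = (25**3 + (-2)**3)**4 = (15625 - 8)**4 = 15617**4 = 59482668180894721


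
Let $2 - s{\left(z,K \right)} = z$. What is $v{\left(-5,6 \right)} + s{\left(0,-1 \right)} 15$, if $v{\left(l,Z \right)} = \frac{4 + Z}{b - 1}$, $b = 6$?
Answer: $32$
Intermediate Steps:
$s{\left(z,K \right)} = 2 - z$
$v{\left(l,Z \right)} = \frac{4}{5} + \frac{Z}{5}$ ($v{\left(l,Z \right)} = \frac{4 + Z}{6 - 1} = \frac{4 + Z}{5} = \left(4 + Z\right) \frac{1}{5} = \frac{4}{5} + \frac{Z}{5}$)
$v{\left(-5,6 \right)} + s{\left(0,-1 \right)} 15 = \left(\frac{4}{5} + \frac{1}{5} \cdot 6\right) + \left(2 - 0\right) 15 = \left(\frac{4}{5} + \frac{6}{5}\right) + \left(2 + 0\right) 15 = 2 + 2 \cdot 15 = 2 + 30 = 32$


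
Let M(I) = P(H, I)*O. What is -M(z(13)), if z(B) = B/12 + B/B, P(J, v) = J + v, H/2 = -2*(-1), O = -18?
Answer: 219/2 ≈ 109.50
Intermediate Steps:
H = 4 (H = 2*(-2*(-1)) = 2*2 = 4)
z(B) = 1 + B/12 (z(B) = B*(1/12) + 1 = B/12 + 1 = 1 + B/12)
M(I) = -72 - 18*I (M(I) = (4 + I)*(-18) = -72 - 18*I)
-M(z(13)) = -(-72 - 18*(1 + (1/12)*13)) = -(-72 - 18*(1 + 13/12)) = -(-72 - 18*25/12) = -(-72 - 75/2) = -1*(-219/2) = 219/2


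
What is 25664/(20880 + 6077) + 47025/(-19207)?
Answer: -774724477/517763099 ≈ -1.4963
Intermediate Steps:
25664/(20880 + 6077) + 47025/(-19207) = 25664/26957 + 47025*(-1/19207) = 25664*(1/26957) - 47025/19207 = 25664/26957 - 47025/19207 = -774724477/517763099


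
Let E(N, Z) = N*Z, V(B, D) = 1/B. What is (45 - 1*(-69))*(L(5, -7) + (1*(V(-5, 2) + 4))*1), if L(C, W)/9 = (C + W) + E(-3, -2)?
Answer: 22686/5 ≈ 4537.2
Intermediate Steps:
L(C, W) = 54 + 9*C + 9*W (L(C, W) = 9*((C + W) - 3*(-2)) = 9*((C + W) + 6) = 9*(6 + C + W) = 54 + 9*C + 9*W)
(45 - 1*(-69))*(L(5, -7) + (1*(V(-5, 2) + 4))*1) = (45 - 1*(-69))*((54 + 9*5 + 9*(-7)) + (1*(1/(-5) + 4))*1) = (45 + 69)*((54 + 45 - 63) + (1*(-⅕ + 4))*1) = 114*(36 + (1*(19/5))*1) = 114*(36 + (19/5)*1) = 114*(36 + 19/5) = 114*(199/5) = 22686/5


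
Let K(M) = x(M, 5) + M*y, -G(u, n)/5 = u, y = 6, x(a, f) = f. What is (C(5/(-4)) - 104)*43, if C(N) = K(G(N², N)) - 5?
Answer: -51901/8 ≈ -6487.6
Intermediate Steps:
G(u, n) = -5*u
K(M) = 5 + 6*M (K(M) = 5 + M*6 = 5 + 6*M)
C(N) = -30*N² (C(N) = (5 + 6*(-5*N²)) - 5 = (5 - 30*N²) - 5 = -30*N²)
(C(5/(-4)) - 104)*43 = (-30*(5/(-4))² - 104)*43 = (-30*(5*(-¼))² - 104)*43 = (-30*(-5/4)² - 104)*43 = (-30*25/16 - 104)*43 = (-375/8 - 104)*43 = -1207/8*43 = -51901/8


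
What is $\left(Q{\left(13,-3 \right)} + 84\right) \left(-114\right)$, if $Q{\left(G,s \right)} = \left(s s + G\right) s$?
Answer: $-2052$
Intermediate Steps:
$Q{\left(G,s \right)} = s \left(G + s^{2}\right)$ ($Q{\left(G,s \right)} = \left(s^{2} + G\right) s = \left(G + s^{2}\right) s = s \left(G + s^{2}\right)$)
$\left(Q{\left(13,-3 \right)} + 84\right) \left(-114\right) = \left(- 3 \left(13 + \left(-3\right)^{2}\right) + 84\right) \left(-114\right) = \left(- 3 \left(13 + 9\right) + 84\right) \left(-114\right) = \left(\left(-3\right) 22 + 84\right) \left(-114\right) = \left(-66 + 84\right) \left(-114\right) = 18 \left(-114\right) = -2052$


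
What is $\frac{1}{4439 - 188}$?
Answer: $\frac{1}{4251} \approx 0.00023524$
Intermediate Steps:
$\frac{1}{4439 - 188} = \frac{1}{4251}$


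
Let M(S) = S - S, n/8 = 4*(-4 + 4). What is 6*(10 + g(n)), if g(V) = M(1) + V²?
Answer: 60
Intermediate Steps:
n = 0 (n = 8*(4*(-4 + 4)) = 8*(4*0) = 8*0 = 0)
M(S) = 0
g(V) = V² (g(V) = 0 + V² = V²)
6*(10 + g(n)) = 6*(10 + 0²) = 6*(10 + 0) = 6*10 = 60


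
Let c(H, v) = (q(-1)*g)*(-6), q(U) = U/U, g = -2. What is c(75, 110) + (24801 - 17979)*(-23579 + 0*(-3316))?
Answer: -160855926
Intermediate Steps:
q(U) = 1
c(H, v) = 12 (c(H, v) = (1*(-2))*(-6) = -2*(-6) = 12)
c(75, 110) + (24801 - 17979)*(-23579 + 0*(-3316)) = 12 + (24801 - 17979)*(-23579 + 0*(-3316)) = 12 + 6822*(-23579 + 0) = 12 + 6822*(-23579) = 12 - 160855938 = -160855926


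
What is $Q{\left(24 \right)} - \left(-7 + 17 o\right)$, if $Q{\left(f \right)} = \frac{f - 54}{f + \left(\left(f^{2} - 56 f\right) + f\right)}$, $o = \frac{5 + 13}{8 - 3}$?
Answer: $- \frac{6499}{120} \approx -54.158$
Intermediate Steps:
$o = \frac{18}{5} \approx 3.6$
$Q{\left(f \right)} = \frac{-54 + f}{f^{2} - 54 f}$ ($Q{\left(f \right)} = \frac{-54 + f}{f + \left(f^{2} - 55 f\right)} = \frac{-54 + f}{f^{2} - 54 f}$)
$Q{\left(24 \right)} - \left(-7 + 17 o\right) = \frac{1}{24} + \left(7 - \frac{306}{5}\right) = \frac{1}{24} - \frac{271}{5} = - \frac{6499}{120}$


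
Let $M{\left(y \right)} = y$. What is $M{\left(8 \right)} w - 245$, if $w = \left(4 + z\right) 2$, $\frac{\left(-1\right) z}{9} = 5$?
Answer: $-901$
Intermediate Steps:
$z = -45$ ($z = \left(-9\right) 5 = -45$)
$w = -82$ ($w = \left(4 - 45\right) 2 = \left(-41\right) 2 = -82$)
$M{\left(8 \right)} w - 245 = 8 \left(-82\right) - 245 = -656 - 245 = -901$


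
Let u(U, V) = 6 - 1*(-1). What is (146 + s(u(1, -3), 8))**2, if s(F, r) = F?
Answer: 23409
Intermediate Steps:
u(U, V) = 7 (u(U, V) = 6 + 1 = 7)
(146 + s(u(1, -3), 8))**2 = (146 + 7)**2 = 153**2 = 23409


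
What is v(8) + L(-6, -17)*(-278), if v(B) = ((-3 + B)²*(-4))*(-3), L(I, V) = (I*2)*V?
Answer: -56412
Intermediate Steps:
L(I, V) = 2*I*V (L(I, V) = (2*I)*V = 2*I*V)
v(B) = 12*(-3 + B)² (v(B) = -4*(-3 + B)²*(-3) = 12*(-3 + B)²)
v(8) + L(-6, -17)*(-278) = 12*(-3 + 8)² + (2*(-6)*(-17))*(-278) = 12*5² + 204*(-278) = 12*25 - 56712 = 300 - 56712 = -56412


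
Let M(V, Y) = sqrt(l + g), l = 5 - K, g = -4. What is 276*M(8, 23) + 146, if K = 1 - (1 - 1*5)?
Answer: 146 + 552*I ≈ 146.0 + 552.0*I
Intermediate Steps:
K = 5 (K = 1 - (1 - 5) = 1 - 1*(-4) = 1 + 4 = 5)
l = 0 (l = 5 - 1*5 = 5 - 5 = 0)
M(V, Y) = 2*I (M(V, Y) = sqrt(0 - 4) = sqrt(-4) = 2*I)
276*M(8, 23) + 146 = 276*(2*I) + 146 = 552*I + 146 = 146 + 552*I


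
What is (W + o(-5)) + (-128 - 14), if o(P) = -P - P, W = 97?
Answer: -35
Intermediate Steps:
o(P) = -2*P
(W + o(-5)) + (-128 - 14) = (97 - 2*(-5)) + (-128 - 14) = (97 + 10) - 142 = 107 - 142 = -35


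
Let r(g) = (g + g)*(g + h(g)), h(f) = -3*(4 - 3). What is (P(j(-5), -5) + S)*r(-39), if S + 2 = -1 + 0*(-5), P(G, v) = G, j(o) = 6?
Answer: 9828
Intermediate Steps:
h(f) = -3 (h(f) = -3*1 = -3)
r(g) = 2*g*(-3 + g) (r(g) = (g + g)*(g - 3) = (2*g)*(-3 + g) = 2*g*(-3 + g))
S = -3 (S = -2 + (-1 + 0*(-5)) = -2 + (-1 + 0) = -2 - 1 = -3)
(P(j(-5), -5) + S)*r(-39) = (6 - 3)*(2*(-39)*(-3 - 39)) = 3*(2*(-39)*(-42)) = 3*3276 = 9828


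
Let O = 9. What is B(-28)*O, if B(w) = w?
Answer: -252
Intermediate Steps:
B(-28)*O = -28*9 = -252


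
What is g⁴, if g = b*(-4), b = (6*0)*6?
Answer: 0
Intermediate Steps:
b = 0 (b = 0*6 = 0)
g = 0 (g = 0*(-4) = 0)
g⁴ = 0⁴ = 0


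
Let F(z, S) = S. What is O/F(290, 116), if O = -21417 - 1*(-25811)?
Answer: 2197/58 ≈ 37.879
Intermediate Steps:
O = 4394 (O = -21417 + 25811 = 4394)
O/F(290, 116) = 4394/116 = 4394*(1/116) = 2197/58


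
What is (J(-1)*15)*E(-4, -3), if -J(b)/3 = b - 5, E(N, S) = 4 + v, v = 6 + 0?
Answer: 2700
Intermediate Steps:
v = 6
E(N, S) = 10 (E(N, S) = 4 + 6 = 10)
J(b) = 15 - 3*b (J(b) = -3*(b - 5) = -3*(-5 + b) = 15 - 3*b)
(J(-1)*15)*E(-4, -3) = ((15 - 3*(-1))*15)*10 = ((15 + 3)*15)*10 = (18*15)*10 = 270*10 = 2700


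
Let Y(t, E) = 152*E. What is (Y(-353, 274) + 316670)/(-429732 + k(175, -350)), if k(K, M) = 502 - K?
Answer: -358318/429405 ≈ -0.83445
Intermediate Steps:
(Y(-353, 274) + 316670)/(-429732 + k(175, -350)) = (152*274 + 316670)/(-429732 + (502 - 1*175)) = (41648 + 316670)/(-429732 + (502 - 175)) = 358318/(-429732 + 327) = 358318/(-429405) = 358318*(-1/429405) = -358318/429405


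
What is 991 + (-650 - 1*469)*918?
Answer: -1026251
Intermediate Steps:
991 + (-650 - 1*469)*918 = 991 + (-650 - 469)*918 = 991 - 1119*918 = 991 - 1027242 = -1026251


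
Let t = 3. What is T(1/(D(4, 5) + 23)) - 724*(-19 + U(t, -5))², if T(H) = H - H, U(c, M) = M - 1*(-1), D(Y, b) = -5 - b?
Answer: -382996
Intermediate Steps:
U(c, M) = 1 + M (U(c, M) = M + 1 = 1 + M)
T(H) = 0
T(1/(D(4, 5) + 23)) - 724*(-19 + U(t, -5))² = 0 - 724*(-19 + (1 - 5))² = 0 - 724*(-19 - 4)² = 0 - 724*(-23)² = 0 - 724*529 = 0 - 382996 = -382996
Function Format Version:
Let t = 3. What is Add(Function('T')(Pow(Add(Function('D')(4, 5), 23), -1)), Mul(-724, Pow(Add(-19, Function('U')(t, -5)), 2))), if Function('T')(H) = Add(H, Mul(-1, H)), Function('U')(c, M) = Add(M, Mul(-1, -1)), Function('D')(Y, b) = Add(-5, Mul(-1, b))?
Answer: -382996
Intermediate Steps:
Function('U')(c, M) = Add(1, M) (Function('U')(c, M) = Add(M, 1) = Add(1, M))
Function('T')(H) = 0
Add(Function('T')(Pow(Add(Function('D')(4, 5), 23), -1)), Mul(-724, Pow(Add(-19, Function('U')(t, -5)), 2))) = Add(0, Mul(-724, Pow(Add(-19, Add(1, -5)), 2))) = Add(0, Mul(-724, Pow(Add(-19, -4), 2))) = Add(0, Mul(-724, Pow(-23, 2))) = Add(0, Mul(-724, 529)) = Add(0, -382996) = -382996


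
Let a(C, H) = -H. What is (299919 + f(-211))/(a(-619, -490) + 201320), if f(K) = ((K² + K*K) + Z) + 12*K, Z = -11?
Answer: 64403/33635 ≈ 1.9148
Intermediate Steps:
f(K) = -11 + 2*K² + 12*K (f(K) = ((K² + K*K) - 11) + 12*K = ((K² + K²) - 11) + 12*K = (2*K² - 11) + 12*K = (-11 + 2*K²) + 12*K = -11 + 2*K² + 12*K)
(299919 + f(-211))/(a(-619, -490) + 201320) = (299919 + (-11 + 2*(-211)² + 12*(-211)))/(-1*(-490) + 201320) = (299919 + (-11 + 2*44521 - 2532))/(490 + 201320) = (299919 + (-11 + 89042 - 2532))/201810 = (299919 + 86499)*(1/201810) = 386418*(1/201810) = 64403/33635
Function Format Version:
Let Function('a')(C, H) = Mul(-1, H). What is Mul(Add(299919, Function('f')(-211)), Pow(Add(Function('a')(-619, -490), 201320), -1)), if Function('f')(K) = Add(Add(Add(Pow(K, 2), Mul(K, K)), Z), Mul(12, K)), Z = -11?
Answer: Rational(64403, 33635) ≈ 1.9148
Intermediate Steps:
Function('f')(K) = Add(-11, Mul(2, Pow(K, 2)), Mul(12, K)) (Function('f')(K) = Add(Add(Add(Pow(K, 2), Mul(K, K)), -11), Mul(12, K)) = Add(Add(Add(Pow(K, 2), Pow(K, 2)), -11), Mul(12, K)) = Add(Add(Mul(2, Pow(K, 2)), -11), Mul(12, K)) = Add(Add(-11, Mul(2, Pow(K, 2))), Mul(12, K)) = Add(-11, Mul(2, Pow(K, 2)), Mul(12, K)))
Mul(Add(299919, Function('f')(-211)), Pow(Add(Function('a')(-619, -490), 201320), -1)) = Mul(Add(299919, Add(-11, Mul(2, Pow(-211, 2)), Mul(12, -211))), Pow(Add(Mul(-1, -490), 201320), -1)) = Mul(Add(299919, Add(-11, Mul(2, 44521), -2532)), Pow(Add(490, 201320), -1)) = Mul(Add(299919, Add(-11, 89042, -2532)), Pow(201810, -1)) = Mul(Add(299919, 86499), Rational(1, 201810)) = Mul(386418, Rational(1, 201810)) = Rational(64403, 33635)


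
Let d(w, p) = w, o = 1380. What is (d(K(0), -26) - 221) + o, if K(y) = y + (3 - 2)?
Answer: 1160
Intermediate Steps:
K(y) = 1 + y (K(y) = y + 1 = 1 + y)
(d(K(0), -26) - 221) + o = ((1 + 0) - 221) + 1380 = (1 - 221) + 1380 = -220 + 1380 = 1160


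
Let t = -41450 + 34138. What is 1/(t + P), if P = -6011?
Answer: -1/13323 ≈ -7.5058e-5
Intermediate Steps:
t = -7312
1/(t + P) = 1/(-7312 - 6011) = 1/(-13323) = -1/13323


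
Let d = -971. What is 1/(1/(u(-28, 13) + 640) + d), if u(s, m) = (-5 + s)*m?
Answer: -211/204880 ≈ -0.0010299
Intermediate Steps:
u(s, m) = m*(-5 + s)
1/(1/(u(-28, 13) + 640) + d) = 1/(1/(13*(-5 - 28) + 640) - 971) = 1/(1/(13*(-33) + 640) - 971) = 1/(1/(-429 + 640) - 971) = 1/(1/211 - 971) = 1/(-204880/211) = -211/204880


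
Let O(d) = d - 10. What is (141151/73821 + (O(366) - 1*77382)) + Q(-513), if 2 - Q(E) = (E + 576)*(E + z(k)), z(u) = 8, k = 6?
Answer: -3337232438/73821 ≈ -45207.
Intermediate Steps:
O(d) = -10 + d
Q(E) = 2 - (8 + E)*(576 + E) (Q(E) = 2 - (E + 576)*(E + 8) = 2 - (576 + E)*(8 + E) = 2 - (8 + E)*(576 + E))
(141151/73821 + (O(366) - 1*77382)) + Q(-513) = (141151/73821 + ((-10 + 366) - 1*77382)) + (-4606 - 1*(-513)**2 - 584*(-513)) = (141151*(1/73821) + (356 - 77382)) + (-4606 - 1*263169 + 299592) = (141151/73821 - 77026) + (-4606 - 263169 + 299592) = -5685995195/73821 + 31817 = -3337232438/73821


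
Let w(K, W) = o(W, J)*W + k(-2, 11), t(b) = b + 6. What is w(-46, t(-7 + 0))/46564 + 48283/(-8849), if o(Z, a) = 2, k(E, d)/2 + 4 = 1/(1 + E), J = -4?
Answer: -562088950/103011209 ≈ -5.4566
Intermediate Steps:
k(E, d) = -8 + 2/(1 + E)
t(b) = 6 + b
w(K, W) = -10 + 2*W (w(K, W) = 2*W + 2*(-3 - 4*(-2))/(1 - 2) = 2*W + 2*(-3 + 8)/(-1) = 2*W + 2*(-1)*5 = 2*W - 10 = -10 + 2*W)
w(-46, t(-7 + 0))/46564 + 48283/(-8849) = (-10 + 2*(6 + (-7 + 0)))/46564 + 48283/(-8849) = (-10 + 2*(6 - 7))*(1/46564) + 48283*(-1/8849) = (-10 + 2*(-1))*(1/46564) - 48283/8849 = (-10 - 2)*(1/46564) - 48283/8849 = -12*1/46564 - 48283/8849 = -3/11641 - 48283/8849 = -562088950/103011209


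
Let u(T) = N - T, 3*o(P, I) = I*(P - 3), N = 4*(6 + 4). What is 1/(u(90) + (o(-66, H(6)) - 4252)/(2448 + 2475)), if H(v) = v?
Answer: -4923/250540 ≈ -0.019650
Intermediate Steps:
N = 40 (N = 4*10 = 40)
o(P, I) = I*(-3 + P)/3 (o(P, I) = (I*(P - 3))/3 = (I*(-3 + P))/3 = I*(-3 + P)/3)
u(T) = 40 - T
1/(u(90) + (o(-66, H(6)) - 4252)/(2448 + 2475)) = 1/((40 - 1*90) + ((⅓)*6*(-3 - 66) - 4252)/(2448 + 2475)) = 1/((40 - 90) + ((⅓)*6*(-69) - 4252)/4923) = 1/(-50 + (-138 - 4252)*(1/4923)) = 1/(-50 - 4390*1/4923) = 1/(-50 - 4390/4923) = 1/(-250540/4923) = -4923/250540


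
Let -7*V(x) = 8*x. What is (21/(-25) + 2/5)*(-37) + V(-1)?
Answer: 3049/175 ≈ 17.423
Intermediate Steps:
V(x) = -8*x/7
(21/(-25) + 2/5)*(-37) + V(-1) = (21/(-25) + 2/5)*(-37) - 8/7*(-1) = (21*(-1/25) + 2*(1/5))*(-37) + 8/7 = (-21/25 + 2/5)*(-37) + 8/7 = -11/25*(-37) + 8/7 = 407/25 + 8/7 = 3049/175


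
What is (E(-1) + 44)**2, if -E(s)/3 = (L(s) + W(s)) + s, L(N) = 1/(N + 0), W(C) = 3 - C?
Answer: 1444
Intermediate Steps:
L(N) = 1/N
E(s) = -9 - 3/s (E(s) = -3*((1/s + (3 - s)) + s) = -3*((3 + 1/s - s) + s) = -3*(3 + 1/s) = -9 - 3/s)
(E(-1) + 44)**2 = ((-9 - 3/(-1)) + 44)**2 = ((-9 - 3*(-1)) + 44)**2 = ((-9 + 3) + 44)**2 = (-6 + 44)**2 = 38**2 = 1444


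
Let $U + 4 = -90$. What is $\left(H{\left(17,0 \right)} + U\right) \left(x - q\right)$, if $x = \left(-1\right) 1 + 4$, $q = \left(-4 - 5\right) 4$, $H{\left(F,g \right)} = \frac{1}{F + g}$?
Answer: $- \frac{62283}{17} \approx -3663.7$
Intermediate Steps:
$U = -94$ ($U = -4 - 90 = -94$)
$q = -36$ ($q = \left(-9\right) 4 = -36$)
$x = 3$ ($x = -1 + 4 = 3$)
$\left(H{\left(17,0 \right)} + U\right) \left(x - q\right) = \left(\frac{1}{17 + 0} - 94\right) \left(3 - -36\right) = \left(\frac{1}{17} - 94\right) \left(3 + 36\right) = \left(\frac{1}{17} - 94\right) 39 = \left(- \frac{1597}{17}\right) 39 = - \frac{62283}{17}$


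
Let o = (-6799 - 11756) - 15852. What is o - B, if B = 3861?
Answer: -38268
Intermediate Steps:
o = -34407 (o = -18555 - 15852 = -34407)
o - B = -34407 - 1*3861 = -34407 - 3861 = -38268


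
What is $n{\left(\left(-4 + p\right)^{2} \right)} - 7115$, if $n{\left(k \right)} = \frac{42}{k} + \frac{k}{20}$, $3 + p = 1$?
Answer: $- \frac{213361}{30} \approx -7112.0$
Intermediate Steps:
$p = -2$ ($p = -3 + 1 = -2$)
$n{\left(k \right)} = \frac{42}{k} + \frac{k}{20}$ ($n{\left(k \right)} = \frac{42}{k} + k \frac{1}{20} = \frac{42}{k} + \frac{k}{20}$)
$n{\left(\left(-4 + p\right)^{2} \right)} - 7115 = \left(\frac{42}{\left(-4 - 2\right)^{2}} + \frac{\left(-4 - 2\right)^{2}}{20}\right) - 7115 = \left(\frac{42}{\left(-6\right)^{2}} + \frac{\left(-6\right)^{2}}{20}\right) - 7115 = \left(\frac{42}{36} + \frac{1}{20} \cdot 36\right) - 7115 = \left(42 \cdot \frac{1}{36} + \frac{9}{5}\right) - 7115 = \left(\frac{7}{6} + \frac{9}{5}\right) - 7115 = \frac{89}{30} - 7115 = - \frac{213361}{30}$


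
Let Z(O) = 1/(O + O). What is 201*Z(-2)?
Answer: -201/4 ≈ -50.250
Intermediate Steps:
Z(O) = 1/(2*O)
201*Z(-2) = 201*((1/2)/(-2)) = 201*((1/2)*(-1/2)) = 201*(-1/4) = -201/4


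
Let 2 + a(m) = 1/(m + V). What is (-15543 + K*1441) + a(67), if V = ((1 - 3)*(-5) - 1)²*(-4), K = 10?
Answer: -291696/257 ≈ -1135.0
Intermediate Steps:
V = -324 (V = (-2*(-5) - 1)²*(-4) = (10 - 1)²*(-4) = 9²*(-4) = 81*(-4) = -324)
a(m) = -2 + 1/(-324 + m) (a(m) = -2 + 1/(m - 324) = -2 + 1/(-324 + m))
(-15543 + K*1441) + a(67) = (-15543 + 10*1441) + (649 - 2*67)/(-324 + 67) = (-15543 + 14410) + (649 - 134)/(-257) = -1133 - 1/257*515 = -1133 - 515/257 = -291696/257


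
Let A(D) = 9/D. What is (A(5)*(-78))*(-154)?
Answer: 108108/5 ≈ 21622.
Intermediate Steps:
(A(5)*(-78))*(-154) = ((9/5)*(-78))*(-154) = -702/5*(-154) = 108108/5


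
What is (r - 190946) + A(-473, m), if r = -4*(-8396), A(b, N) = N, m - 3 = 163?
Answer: -157196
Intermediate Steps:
m = 166 (m = 3 + 163 = 166)
r = 33584
(r - 190946) + A(-473, m) = (33584 - 190946) + 166 = -157362 + 166 = -157196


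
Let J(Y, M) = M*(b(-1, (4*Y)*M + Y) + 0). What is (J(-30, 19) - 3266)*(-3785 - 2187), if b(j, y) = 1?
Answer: 19391084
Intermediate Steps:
J(Y, M) = M (J(Y, M) = M*(1 + 0) = M*1 = M)
(J(-30, 19) - 3266)*(-3785 - 2187) = (19 - 3266)*(-3785 - 2187) = -3247*(-5972) = 19391084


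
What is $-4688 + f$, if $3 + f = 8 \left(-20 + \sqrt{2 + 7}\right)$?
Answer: $-4827$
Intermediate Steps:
$f = -139$ ($f = -3 + 8 \left(-20 + \sqrt{2 + 7}\right) = -3 + 8 \left(-20 + \sqrt{9}\right) = -3 + 8 \left(-20 + 3\right) = -3 + 8 \left(-17\right) = -3 - 136 = -139$)
$-4688 + f = -4688 - 139 = -4827$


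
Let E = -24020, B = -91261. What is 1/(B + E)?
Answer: -1/115281 ≈ -8.6745e-6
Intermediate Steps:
1/(B + E) = 1/(-91261 - 24020) = 1/(-115281) = -1/115281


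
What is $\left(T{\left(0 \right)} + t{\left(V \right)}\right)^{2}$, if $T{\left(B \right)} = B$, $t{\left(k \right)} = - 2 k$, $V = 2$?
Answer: $16$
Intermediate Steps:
$\left(T{\left(0 \right)} + t{\left(V \right)}\right)^{2} = \left(0 - 4\right)^{2} = \left(-4\right)^{2} = 16$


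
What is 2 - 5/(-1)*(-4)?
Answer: -18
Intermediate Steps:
2 - 5/(-1)*(-4) = 2 - 5*(-1)*(-4) = 2 + 5*(-4) = 2 - 20 = -18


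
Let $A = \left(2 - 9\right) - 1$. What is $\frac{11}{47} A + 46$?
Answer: $\frac{2074}{47} \approx 44.128$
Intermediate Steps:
$A = -8$ ($A = -7 - 1 = -8$)
$\frac{11}{47} A + 46 = \frac{11}{47} \left(-8\right) + 46 = - \frac{88}{47} + 46 = \frac{2074}{47}$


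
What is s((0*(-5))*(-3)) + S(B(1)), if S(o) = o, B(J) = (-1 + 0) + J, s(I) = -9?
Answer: -9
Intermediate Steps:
B(J) = -1 + J
s((0*(-5))*(-3)) + S(B(1)) = -9 + (-1 + 1) = -9 + 0 = -9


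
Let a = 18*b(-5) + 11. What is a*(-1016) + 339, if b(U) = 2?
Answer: -47413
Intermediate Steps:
a = 47 (a = 18*2 + 11 = 36 + 11 = 47)
a*(-1016) + 339 = 47*(-1016) + 339 = -47752 + 339 = -47413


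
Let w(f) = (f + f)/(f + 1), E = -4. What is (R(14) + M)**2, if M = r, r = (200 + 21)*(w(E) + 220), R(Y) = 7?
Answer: 21800227201/9 ≈ 2.4222e+9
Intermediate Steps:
w(f) = 2*f/(1 + f) (w(f) = (2*f)/(1 + f) = 2*f/(1 + f))
r = 147628/3 (r = (200 + 21)*(2*(-4)/(1 - 4) + 220) = 221*(2*(-4)/(-3) + 220) = 221*(2*(-4)*(-1/3) + 220) = 221*(8/3 + 220) = 221*(668/3) = 147628/3 ≈ 49209.)
M = 147628/3 ≈ 49209.
(R(14) + M)**2 = (7 + 147628/3)**2 = (147649/3)**2 = 21800227201/9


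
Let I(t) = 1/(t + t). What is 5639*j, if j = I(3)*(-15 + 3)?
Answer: -11278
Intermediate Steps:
I(t) = 1/(2*t)
j = -2 (j = ((1/2)/3)*(-15 + 3) = ((1/2)*(1/3))*(-12) = (1/6)*(-12) = -2)
5639*j = 5639*(-2) = -11278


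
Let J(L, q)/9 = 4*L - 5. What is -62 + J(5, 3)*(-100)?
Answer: -13562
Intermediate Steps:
J(L, q) = -45 + 36*L (J(L, q) = 9*(4*L - 5) = 9*(-5 + 4*L) = -45 + 36*L)
-62 + J(5, 3)*(-100) = -62 + (-45 + 36*5)*(-100) = -62 + (-45 + 180)*(-100) = -62 + 135*(-100) = -62 - 13500 = -13562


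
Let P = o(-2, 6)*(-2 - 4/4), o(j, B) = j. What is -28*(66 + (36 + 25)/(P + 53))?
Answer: -110740/59 ≈ -1876.9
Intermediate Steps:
P = 6 (P = -2*(-2 - 4/4) = -2*(-2 - 4*¼) = -2*(-2 - 1) = -2*(-3) = 6)
-28*(66 + (36 + 25)/(P + 53)) = -28*(66 + (36 + 25)/(6 + 53)) = -28*(66 + 61/59) = -28*3955/59 = -110740/59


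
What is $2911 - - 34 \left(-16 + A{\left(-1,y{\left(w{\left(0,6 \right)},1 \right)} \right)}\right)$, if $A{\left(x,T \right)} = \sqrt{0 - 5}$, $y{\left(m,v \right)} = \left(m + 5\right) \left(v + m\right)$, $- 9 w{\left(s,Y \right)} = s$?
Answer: $2367 + 34 i \sqrt{5} \approx 2367.0 + 76.026 i$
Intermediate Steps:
$w{\left(s,Y \right)} = - \frac{s}{9}$
$y{\left(m,v \right)} = \left(5 + m\right) \left(m + v\right)$
$A{\left(x,T \right)} = i \sqrt{5}$ ($A{\left(x,T \right)} = \sqrt{-5} = i \sqrt{5}$)
$2911 - - 34 \left(-16 + A{\left(-1,y{\left(w{\left(0,6 \right)},1 \right)} \right)}\right) = 2911 - - 34 \left(-16 + i \sqrt{5}\right) = 2911 - \left(544 - 34 i \sqrt{5}\right) = 2367 + 34 i \sqrt{5}$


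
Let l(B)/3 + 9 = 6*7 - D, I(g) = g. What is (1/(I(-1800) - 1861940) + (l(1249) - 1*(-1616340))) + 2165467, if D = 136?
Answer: 7047729082519/1863740 ≈ 3.7815e+6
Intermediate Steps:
l(B) = -309 (l(B) = -27 + 3*(6*7 - 1*136) = -27 + 3*(42 - 136) = -27 + 3*(-94) = -27 - 282 = -309)
(1/(I(-1800) - 1861940) + (l(1249) - 1*(-1616340))) + 2165467 = (1/(-1800 - 1861940) + (-309 - 1*(-1616340))) + 2165467 = (1/(-1863740) + (-309 + 1616340)) + 2165467 = (-1/1863740 + 1616031) + 2165467 = 3011861615939/1863740 + 2165467 = 7047729082519/1863740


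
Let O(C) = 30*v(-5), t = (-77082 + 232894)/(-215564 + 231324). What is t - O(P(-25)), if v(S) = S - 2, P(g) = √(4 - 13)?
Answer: 866353/3940 ≈ 219.89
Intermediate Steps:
P(g) = 3*I (P(g) = √(-9) = 3*I)
t = 38953/3940 (t = 155812/15760 = 155812*(1/15760) = 38953/3940 ≈ 9.8866)
v(S) = -2 + S
O(C) = -210 (O(C) = 30*(-2 - 5) = 30*(-7) = -210)
t - O(P(-25)) = 38953/3940 - 1*(-210) = 38953/3940 + 210 = 866353/3940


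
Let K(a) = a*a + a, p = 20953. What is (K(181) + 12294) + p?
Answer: 66189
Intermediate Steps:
K(a) = a + a² (K(a) = a² + a = a + a²)
(K(181) + 12294) + p = (181*(1 + 181) + 12294) + 20953 = (181*182 + 12294) + 20953 = (32942 + 12294) + 20953 = 45236 + 20953 = 66189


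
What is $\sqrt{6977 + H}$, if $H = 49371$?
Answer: $2 \sqrt{14087} \approx 237.38$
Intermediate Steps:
$\sqrt{6977 + H} = \sqrt{6977 + 49371} = \sqrt{56348} = 2 \sqrt{14087}$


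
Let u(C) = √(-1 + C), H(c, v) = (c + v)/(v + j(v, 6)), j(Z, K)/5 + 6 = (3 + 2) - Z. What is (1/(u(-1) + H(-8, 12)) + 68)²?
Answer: (-25929671*I + 1578552*√2)/(2*(-2801*I + 212*√2)) ≈ 4618.4 - 95.84*I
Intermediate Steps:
j(Z, K) = -5 - 5*Z (j(Z, K) = -30 + 5*((3 + 2) - Z) = -30 + 5*(5 - Z) = -30 + (25 - 5*Z) = -5 - 5*Z)
H(c, v) = (c + v)/(-5 - 4*v) (H(c, v) = (c + v)/(v + (-5 - 5*v)) = (c + v)/(-5 - 4*v))
(1/(u(-1) + H(-8, 12)) + 68)² = (1/(√(-1 - 1) + (-1*(-8) - 1*12)/(5 + 4*12)) + 68)² = (1/(√(-2) + (8 - 12)/(5 + 48)) + 68)² = (1/(I*√2 - 4/53) + 68)² = (1/(-4/53 + I*√2) + 68)² = (68 + 1/(-4/53 + I*√2))²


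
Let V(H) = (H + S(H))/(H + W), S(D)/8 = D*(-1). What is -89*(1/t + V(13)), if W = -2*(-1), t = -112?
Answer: 908423/1680 ≈ 540.73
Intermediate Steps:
S(D) = -8*D (S(D) = 8*(D*(-1)) = 8*(-D) = -8*D)
W = 2
V(H) = -7*H/(2 + H) (V(H) = (H - 8*H)/(H + 2) = (-7*H)/(2 + H) = -7*H/(2 + H))
-89*(1/t + V(13)) = -89*(1/(-112) - 7*13/(2 + 13)) = -89*(-1/112 - 7*13/15) = -89*(-1/112 - 7*13*1/15) = -89*(-1/112 - 91/15) = -89*(-10207/1680) = 908423/1680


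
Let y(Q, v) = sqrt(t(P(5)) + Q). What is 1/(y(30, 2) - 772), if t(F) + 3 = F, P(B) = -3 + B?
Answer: -772/595955 - sqrt(29)/595955 ≈ -0.0013044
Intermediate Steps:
t(F) = -3 + F
y(Q, v) = sqrt(-1 + Q) (y(Q, v) = sqrt((-3 + (-3 + 5)) + Q) = sqrt((-3 + 2) + Q) = sqrt(-1 + Q))
1/(y(30, 2) - 772) = 1/(sqrt(-1 + 30) - 772) = 1/(sqrt(29) - 772) = 1/(-772 + sqrt(29))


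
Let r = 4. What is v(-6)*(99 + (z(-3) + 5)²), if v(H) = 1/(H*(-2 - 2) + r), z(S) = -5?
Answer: 99/28 ≈ 3.5357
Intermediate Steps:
v(H) = 1/(4 - 4*H) (v(H) = 1/(H*(-2 - 2) + 4) = 1/(H*(-4) + 4) = 1/(-4*H + 4) = 1/(4 - 4*H))
v(-6)*(99 + (z(-3) + 5)²) = (-1/(-4 + 4*(-6)))*(99 + (-5 + 5)²) = (-1/(-4 - 24))*(99 + 0²) = (-1/(-28))*(99 + 0) = -1*(-1/28)*99 = (1/28)*99 = 99/28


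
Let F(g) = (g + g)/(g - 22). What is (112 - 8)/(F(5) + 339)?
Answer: 1768/5753 ≈ 0.30732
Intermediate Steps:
F(g) = 2*g/(-22 + g) (F(g) = (2*g)/(-22 + g) = 2*g/(-22 + g))
(112 - 8)/(F(5) + 339) = (112 - 8)/(2*5/(-22 + 5) + 339) = 104/(2*5/(-17) + 339) = 104/(2*5*(-1/17) + 339) = 104/(-10/17 + 339) = 104/(5753/17) = 104*(17/5753) = 1768/5753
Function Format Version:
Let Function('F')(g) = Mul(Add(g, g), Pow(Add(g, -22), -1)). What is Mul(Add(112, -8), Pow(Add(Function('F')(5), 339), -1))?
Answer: Rational(1768, 5753) ≈ 0.30732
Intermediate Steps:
Function('F')(g) = Mul(2, g, Pow(Add(-22, g), -1)) (Function('F')(g) = Mul(Mul(2, g), Pow(Add(-22, g), -1)) = Mul(2, g, Pow(Add(-22, g), -1)))
Mul(Add(112, -8), Pow(Add(Function('F')(5), 339), -1)) = Mul(Add(112, -8), Pow(Add(Mul(2, 5, Pow(Add(-22, 5), -1)), 339), -1)) = Mul(104, Pow(Add(Mul(2, 5, Pow(-17, -1)), 339), -1)) = Mul(104, Pow(Add(Mul(2, 5, Rational(-1, 17)), 339), -1)) = Mul(104, Pow(Add(Rational(-10, 17), 339), -1)) = Mul(104, Pow(Rational(5753, 17), -1)) = Mul(104, Rational(17, 5753)) = Rational(1768, 5753)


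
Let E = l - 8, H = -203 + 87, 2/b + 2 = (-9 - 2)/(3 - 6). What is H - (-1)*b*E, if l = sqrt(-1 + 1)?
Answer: -628/5 ≈ -125.60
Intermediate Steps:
b = 6/5 (b = 2/(-2 + (-9 - 2)/(3 - 6)) = 2/(-2 - 11/(-3)) = 2/(-2 - 11*(-1/3)) = 2/(-2 + 11/3) = 2/(5/3) = 2*(3/5) = 6/5 ≈ 1.2000)
H = -116
l = 0 (l = sqrt(0) = 0)
E = -8 (E = 0 - 8 = -8)
H - (-1)*b*E = -116 - (-1)*(6/5)*(-8) = -116 - (-1)*(-48)/5 = -116 - 1*48/5 = -116 - 48/5 = -628/5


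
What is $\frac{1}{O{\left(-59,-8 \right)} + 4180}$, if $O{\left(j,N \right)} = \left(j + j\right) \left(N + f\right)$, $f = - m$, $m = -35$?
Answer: $\frac{1}{994} \approx 0.001006$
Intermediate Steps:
$f = 35$ ($f = \left(-1\right) \left(-35\right) = 35$)
$O{\left(j,N \right)} = 2 j \left(35 + N\right)$ ($O{\left(j,N \right)} = \left(j + j\right) \left(N + 35\right) = 2 j \left(35 + N\right)$)
$\frac{1}{O{\left(-59,-8 \right)} + 4180} = \frac{1}{2 \left(-59\right) \left(35 - 8\right) + 4180} = \frac{1}{2 \left(-59\right) 27 + 4180} = \frac{1}{-3186 + 4180} = \frac{1}{994}$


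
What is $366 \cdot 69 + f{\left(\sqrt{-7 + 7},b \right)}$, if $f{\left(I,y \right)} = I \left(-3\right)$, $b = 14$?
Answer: $25254$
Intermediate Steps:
$f{\left(I,y \right)} = - 3 I$
$366 \cdot 69 + f{\left(\sqrt{-7 + 7},b \right)} = 366 \cdot 69 - 3 \sqrt{-7 + 7} = 25254 - 3 \sqrt{0} = 25254 - 0 = 25254 + 0 = 25254$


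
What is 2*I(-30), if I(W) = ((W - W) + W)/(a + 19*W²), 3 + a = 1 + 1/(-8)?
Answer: -480/136783 ≈ -0.0035092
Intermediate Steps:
a = -17/8 (a = -3 + (1 + 1/(-8)) = -3 + (1 - ⅛) = -3 + 7/8 = -17/8 ≈ -2.1250)
I(W) = W/(-17/8 + 19*W²) (I(W) = ((W - W) + W)/(-17/8 + 19*W²) = (0 + W)/(-17/8 + 19*W²) = W/(-17/8 + 19*W²))
2*I(-30) = 2*(8*(-30)/(-17 + 152*(-30)²)) = 2*(8*(-30)/(-17 + 152*900)) = 2*(8*(-30)/(-17 + 136800)) = 2*(8*(-30)/136783) = 2*(8*(-30)*(1/136783)) = 2*(-240/136783) = -480/136783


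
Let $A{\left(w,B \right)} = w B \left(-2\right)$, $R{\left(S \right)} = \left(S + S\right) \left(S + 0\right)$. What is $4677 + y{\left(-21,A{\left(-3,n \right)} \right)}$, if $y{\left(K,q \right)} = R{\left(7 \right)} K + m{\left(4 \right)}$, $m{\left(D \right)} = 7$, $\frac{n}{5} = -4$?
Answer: $2626$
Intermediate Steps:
$n = -20$ ($n = 5 \left(-4\right) = -20$)
$R{\left(S \right)} = 2 S^{2}$ ($R{\left(S \right)} = 2 S S = 2 S^{2}$)
$A{\left(w,B \right)} = - 2 B w$ ($A{\left(w,B \right)} = B w \left(-2\right) = - 2 B w$)
$y{\left(K,q \right)} = 7 + 98 K$ ($y{\left(K,q \right)} = 2 \cdot 7^{2} K + 7 = 2 \cdot 49 K + 7 = 98 K + 7 = 7 + 98 K$)
$4677 + y{\left(-21,A{\left(-3,n \right)} \right)} = 4677 + \left(7 + 98 \left(-21\right)\right) = 4677 + \left(7 - 2058\right) = 4677 - 2051 = 2626$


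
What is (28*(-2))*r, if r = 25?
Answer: -1400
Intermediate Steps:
(28*(-2))*r = (28*(-2))*25 = -56*25 = -1400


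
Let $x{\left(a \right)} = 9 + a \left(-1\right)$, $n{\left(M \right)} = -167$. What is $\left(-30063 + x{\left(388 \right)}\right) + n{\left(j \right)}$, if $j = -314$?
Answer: $-30609$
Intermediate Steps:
$x{\left(a \right)} = 9 - a$
$\left(-30063 + x{\left(388 \right)}\right) + n{\left(j \right)} = \left(-30063 + \left(9 - 388\right)\right) - 167 = \left(-30063 - 379\right) - 167 = -30442 - 167 = -30609$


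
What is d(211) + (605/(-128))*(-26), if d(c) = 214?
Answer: 21561/64 ≈ 336.89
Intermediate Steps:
d(211) + (605/(-128))*(-26) = 214 + (605/(-128))*(-26) = 214 + (605*(-1/128))*(-26) = 214 - 605/128*(-26) = 214 + 7865/64 = 21561/64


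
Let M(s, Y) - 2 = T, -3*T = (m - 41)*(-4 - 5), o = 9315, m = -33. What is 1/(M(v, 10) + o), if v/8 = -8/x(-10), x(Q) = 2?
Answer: 1/9095 ≈ 0.00010995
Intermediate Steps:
T = -222 (T = -(-33 - 41)*(-4 - 5)/3 = -(-74)*(-9)/3 = -⅓*666 = -222)
v = -32 (v = 8*(-8/2) = 8*(-8*½) = 8*(-4) = -32)
M(s, Y) = -220 (M(s, Y) = 2 - 222 = -220)
1/(M(v, 10) + o) = 1/(-220 + 9315) = 1/9095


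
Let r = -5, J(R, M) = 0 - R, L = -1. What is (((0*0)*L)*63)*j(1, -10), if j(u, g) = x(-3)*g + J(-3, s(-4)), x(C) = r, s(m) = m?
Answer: 0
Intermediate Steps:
J(R, M) = -R
x(C) = -5
j(u, g) = 3 - 5*g (j(u, g) = -5*g - 1*(-3) = -5*g + 3 = 3 - 5*g)
(((0*0)*L)*63)*j(1, -10) = (((0*0)*(-1))*63)*(3 - 5*(-10)) = ((0*(-1))*63)*(3 + 50) = (0*63)*53 = 0*53 = 0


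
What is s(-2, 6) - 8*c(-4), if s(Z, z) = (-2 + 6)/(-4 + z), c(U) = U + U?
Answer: 66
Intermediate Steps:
c(U) = 2*U
s(Z, z) = 4/(-4 + z)
s(-2, 6) - 8*c(-4) = 4/(-4 + 6) - 16*(-4) = 4/2 - 8*(-8) = 4*(½) + 64 = 2 + 64 = 66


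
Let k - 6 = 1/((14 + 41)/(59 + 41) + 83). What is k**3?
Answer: 1013863577336/4665834711 ≈ 217.30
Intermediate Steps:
k = 10046/1671 (k = 6 + 1/((14 + 41)/(59 + 41) + 83) = 6 + 1/(55/100 + 83) = 6 + 1/(55*(1/100) + 83) = 6 + 1/(11/20 + 83) = 6 + 1/(1671/20) = 6 + 20/1671 = 10046/1671 ≈ 6.0120)
k**3 = (10046/1671)**3 = 1013863577336/4665834711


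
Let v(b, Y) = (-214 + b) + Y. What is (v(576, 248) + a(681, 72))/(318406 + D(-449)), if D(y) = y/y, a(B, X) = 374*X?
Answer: 27538/318407 ≈ 0.086487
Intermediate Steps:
v(b, Y) = -214 + Y + b
D(y) = 1
(v(576, 248) + a(681, 72))/(318406 + D(-449)) = ((-214 + 248 + 576) + 374*72)/(318406 + 1) = (610 + 26928)/318407 = 27538*(1/318407) = 27538/318407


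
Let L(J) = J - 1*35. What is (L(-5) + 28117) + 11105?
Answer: 39182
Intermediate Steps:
L(J) = -35 + J (L(J) = J - 35 = -35 + J)
(L(-5) + 28117) + 11105 = ((-35 - 5) + 28117) + 11105 = (-40 + 28117) + 11105 = 28077 + 11105 = 39182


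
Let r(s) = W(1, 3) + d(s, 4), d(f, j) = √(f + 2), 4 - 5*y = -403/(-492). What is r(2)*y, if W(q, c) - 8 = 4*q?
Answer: 2191/246 ≈ 8.9065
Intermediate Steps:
y = 313/492 (y = ⅘ - (-403)/(5*(-492)) = ⅘ - (-403)*(-1)/(5*492) = ⅘ - ⅕*403/492 = ⅘ - 403/2460 = 313/492 ≈ 0.63618)
W(q, c) = 8 + 4*q
d(f, j) = √(2 + f)
r(s) = 12 + √(2 + s) (r(s) = (8 + 4*1) + √(2 + s) = (8 + 4) + √(2 + s) = 12 + √(2 + s))
r(2)*y = (12 + √(2 + 2))*(313/492) = (12 + √4)*(313/492) = (12 + 2)*(313/492) = 14*(313/492) = 2191/246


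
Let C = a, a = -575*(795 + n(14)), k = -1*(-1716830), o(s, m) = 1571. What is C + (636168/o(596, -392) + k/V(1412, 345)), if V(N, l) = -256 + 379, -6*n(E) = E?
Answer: -28432330752/64411 ≈ -4.4142e+5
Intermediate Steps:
n(E) = -E/6
V(N, l) = 123
k = 1716830
a = -1367350/3 (a = -575*(795 - ⅙*14) = -575*(795 - 7/3) = -575*2378/3 = -1367350/3 ≈ -4.5578e+5)
C = -1367350/3 ≈ -4.5578e+5
C + (636168/o(596, -392) + k/V(1412, 345)) = -1367350/3 + (636168/1571 + 1716830/123) = -1367350/3 + 2775388594/193233 = -28432330752/64411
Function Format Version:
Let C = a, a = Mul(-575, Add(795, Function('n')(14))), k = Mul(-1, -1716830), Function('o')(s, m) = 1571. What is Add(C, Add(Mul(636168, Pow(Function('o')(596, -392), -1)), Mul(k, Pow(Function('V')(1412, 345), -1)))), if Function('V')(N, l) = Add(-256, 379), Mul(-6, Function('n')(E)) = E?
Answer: Rational(-28432330752, 64411) ≈ -4.4142e+5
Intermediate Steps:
Function('n')(E) = Mul(Rational(-1, 6), E)
Function('V')(N, l) = 123
k = 1716830
a = Rational(-1367350, 3) (a = Mul(-575, Add(795, Mul(Rational(-1, 6), 14))) = Mul(-575, Add(795, Rational(-7, 3))) = Mul(-575, Rational(2378, 3)) = Rational(-1367350, 3) ≈ -4.5578e+5)
C = Rational(-1367350, 3) ≈ -4.5578e+5
Add(C, Add(Mul(636168, Pow(Function('o')(596, -392), -1)), Mul(k, Pow(Function('V')(1412, 345), -1)))) = Add(Rational(-1367350, 3), Add(Mul(636168, Pow(1571, -1)), Mul(1716830, Pow(123, -1)))) = Add(Rational(-1367350, 3), Add(Mul(636168, Rational(1, 1571)), Mul(1716830, Rational(1, 123)))) = Add(Rational(-1367350, 3), Add(Rational(636168, 1571), Rational(1716830, 123))) = Add(Rational(-1367350, 3), Rational(2775388594, 193233)) = Rational(-28432330752, 64411)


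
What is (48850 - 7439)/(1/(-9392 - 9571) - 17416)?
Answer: -785276793/330259609 ≈ -2.3778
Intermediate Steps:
(48850 - 7439)/(1/(-9392 - 9571) - 17416) = 41411/(1/(-18963) - 17416) = 41411/(-1/18963 - 17416) = 41411/(-330259609/18963) = 41411*(-18963/330259609) = -785276793/330259609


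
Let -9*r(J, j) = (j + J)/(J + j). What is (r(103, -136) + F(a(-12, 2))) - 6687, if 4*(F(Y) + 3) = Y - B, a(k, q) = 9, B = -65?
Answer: -120089/18 ≈ -6671.6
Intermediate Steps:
F(Y) = 53/4 + Y/4 (F(Y) = -3 + (Y - 1*(-65))/4 = -3 + (Y + 65)/4 = -3 + (65 + Y)/4 = -3 + (65/4 + Y/4) = 53/4 + Y/4)
r(J, j) = -⅑ (r(J, j) = -(j + J)/(9*(J + j)) = -(J + j)/(9*(J + j)) = -⅑*1 = -⅑)
(r(103, -136) + F(a(-12, 2))) - 6687 = (-⅑ + (53/4 + (¼)*9)) - 6687 = (-⅑ + (53/4 + 9/4)) - 6687 = (-⅑ + 31/2) - 6687 = 277/18 - 6687 = -120089/18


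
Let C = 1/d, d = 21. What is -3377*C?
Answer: -3377/21 ≈ -160.81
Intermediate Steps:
C = 1/21 ≈ 0.047619
-3377*C = -3377*1/21 = -3377/21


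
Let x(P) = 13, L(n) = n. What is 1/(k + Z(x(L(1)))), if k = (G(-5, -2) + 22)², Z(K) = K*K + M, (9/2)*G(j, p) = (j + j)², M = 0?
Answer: 81/172093 ≈ 0.00047068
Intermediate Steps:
G(j, p) = 8*j²/9 (G(j, p) = 2*(j + j)²/9 = 2*(2*j)²/9 = 2*(4*j²)/9 = 8*j²/9)
Z(K) = K² (Z(K) = K*K + 0 = K² + 0 = K²)
k = 158404/81 (k = ((8/9)*(-5)² + 22)² = ((8/9)*25 + 22)² = (200/9 + 22)² = (398/9)² = 158404/81 ≈ 1955.6)
1/(k + Z(x(L(1)))) = 1/(158404/81 + 13²) = 1/(158404/81 + 169) = 1/(172093/81) = 81/172093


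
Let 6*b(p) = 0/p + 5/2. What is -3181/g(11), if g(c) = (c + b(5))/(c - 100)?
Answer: 3397308/137 ≈ 24798.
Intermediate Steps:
b(p) = 5/12 (b(p) = (0/p + 5/2)/6 = (0 + 5*(½))/6 = (0 + 5/2)/6 = (⅙)*(5/2) = 5/12)
g(c) = (5/12 + c)/(-100 + c) (g(c) = (c + 5/12)/(c - 100) = (5/12 + c)/(-100 + c))
-3181/g(11) = -3181*(-100 + 11)/(5/12 + 11) = -3181/((137/12)/(-89)) = -3181/((-1/89*137/12)) = -3181/(-137/1068) = -3181*(-1068/137) = 3397308/137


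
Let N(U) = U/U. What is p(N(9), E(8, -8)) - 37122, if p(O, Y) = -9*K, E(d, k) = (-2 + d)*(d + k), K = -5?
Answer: -37077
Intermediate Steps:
N(U) = 1
p(O, Y) = 45 (p(O, Y) = -9*(-5) = -1*(-45) = 45)
p(N(9), E(8, -8)) - 37122 = 45 - 37122 = -37077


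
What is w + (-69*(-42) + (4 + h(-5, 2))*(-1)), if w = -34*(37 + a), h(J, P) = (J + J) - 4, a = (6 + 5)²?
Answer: -2464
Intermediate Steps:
a = 121 (a = 11² = 121)
h(J, P) = -4 + 2*J (h(J, P) = 2*J - 4 = -4 + 2*J)
w = -5372 (w = -34*(37 + 121) = -34*158 = -5372)
w + (-69*(-42) + (4 + h(-5, 2))*(-1)) = -5372 + (-69*(-42) + (4 + (-4 + 2*(-5)))*(-1)) = -5372 + (2898 + (4 + (-4 - 10))*(-1)) = -5372 + (2898 + (4 - 14)*(-1)) = -5372 + (2898 - 10*(-1)) = -5372 + (2898 + 10) = -5372 + 2908 = -2464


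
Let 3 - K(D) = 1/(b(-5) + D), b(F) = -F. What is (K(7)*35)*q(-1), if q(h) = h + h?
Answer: -1225/6 ≈ -204.17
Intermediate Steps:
q(h) = 2*h
K(D) = 3 - 1/(5 + D) (K(D) = 3 - 1/(-1*(-5) + D) = 3 - 1/(5 + D))
(K(7)*35)*q(-1) = (((14 + 3*7)/(5 + 7))*35)*(2*(-1)) = (((14 + 21)/12)*35)*(-2) = (((1/12)*35)*35)*(-2) = ((35/12)*35)*(-2) = (1225/12)*(-2) = -1225/6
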